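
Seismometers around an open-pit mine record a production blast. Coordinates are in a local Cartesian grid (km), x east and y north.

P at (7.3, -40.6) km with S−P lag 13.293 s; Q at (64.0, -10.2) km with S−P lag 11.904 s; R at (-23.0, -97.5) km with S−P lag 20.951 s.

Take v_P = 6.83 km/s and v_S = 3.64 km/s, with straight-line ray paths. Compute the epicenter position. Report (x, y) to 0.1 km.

Distance from S−P lag: d = Δt · v_P v_S / (v_P − v_S) = Δt · (6.83·3.64)/(6.83−3.64) ≈ 7.7935·Δt.
So d_P = 103.60, d_Q = 92.77, d_R = 163.28 km.
Circle about each station: (x − 7.3)² + (y + 40.6)² = 103.60²; (x − 64.0)² + (y + 10.2)² = 92.77²; (x + 23.0)² + (y + 97.5)² = 163.28².
Subtracting pairs of circle equations eliminates x²+y² and gives linear equations (the radical axes):
113.4 x + 60.8 y = 4625.08
-60.6 x − 113.8 y = -7593.80
Solving the 2×2 system: x ≈ 7.0, y ≈ 63.0 km.

(7.0, 63.0)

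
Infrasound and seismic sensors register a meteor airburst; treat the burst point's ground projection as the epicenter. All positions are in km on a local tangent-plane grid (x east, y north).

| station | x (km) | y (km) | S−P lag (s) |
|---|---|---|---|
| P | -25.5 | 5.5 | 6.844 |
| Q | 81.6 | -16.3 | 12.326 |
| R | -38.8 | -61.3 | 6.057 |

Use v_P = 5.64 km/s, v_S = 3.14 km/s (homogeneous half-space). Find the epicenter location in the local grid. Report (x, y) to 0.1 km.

Distance from S−P lag: d = Δt · v_P v_S / (v_P − v_S) = Δt · (5.64·3.14)/(5.64−3.14) ≈ 7.0838·Δt.
So d_P = 48.48, d_Q = 87.32, d_R = 42.91 km.
Circle about each station: (x + 25.5)² + (y − 5.5)² = 48.48²; (x − 81.6)² + (y + 16.3)² = 87.32²; (x + 38.8)² + (y + 61.3)² = 42.91².
Subtracting pairs of circle equations eliminates x²+y² and gives linear equations (the radical axes):
214.2 x − 43.6 y = 969.28
-26.6 x − 133.6 y = 5091.67
Solving the 2×2 system: x ≈ -3.1, y ≈ -37.5 km.

-3.1 km east, -37.5 km north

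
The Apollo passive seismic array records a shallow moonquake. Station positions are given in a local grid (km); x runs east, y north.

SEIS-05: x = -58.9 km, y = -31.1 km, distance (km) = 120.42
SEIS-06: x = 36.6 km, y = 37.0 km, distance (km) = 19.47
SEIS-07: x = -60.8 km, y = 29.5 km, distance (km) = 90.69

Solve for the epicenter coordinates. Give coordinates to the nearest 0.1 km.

Circle about each station: (x + 58.9)² + (y + 31.1)² = 120.42²; (x − 36.6)² + (y − 37.0)² = 19.47²; (x + 60.8)² + (y − 29.5)² = 90.69².
Subtracting the SEIS-05 equation from the SEIS-06 and SEIS-07 equations removes the quadratic terms:
191.0 x + 136.2 y = 12394.04
-3.8 x + 121.2 y = 6406.77
Solving the 2×2 system: x ≈ 26.6, y ≈ 53.7 km.

26.6 km east, 53.7 km north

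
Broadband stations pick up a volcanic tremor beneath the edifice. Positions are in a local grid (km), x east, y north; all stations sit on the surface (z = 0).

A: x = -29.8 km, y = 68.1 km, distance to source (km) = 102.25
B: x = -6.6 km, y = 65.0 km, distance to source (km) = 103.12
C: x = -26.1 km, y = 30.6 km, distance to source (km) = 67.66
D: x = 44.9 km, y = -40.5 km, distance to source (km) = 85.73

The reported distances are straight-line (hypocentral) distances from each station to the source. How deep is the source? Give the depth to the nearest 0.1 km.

Each station gives a sphere (x−x_i)² + (y−y_i)² + z² = d_i² (stations at z=0).
Subtracting the A sphere from B and C: z² cancels, leaving linear equations in x and y:
46.4 x − 6.2 y = -1435.76
7.4 x − 75.0 y = 1969.11
Solving: x ≈ -34.912, y ≈ -29.699 km (keep extra digits for the depth step; rounded: -34.9, -29.7).
Then from the A sphere: z² = 102.25² − (x + 29.8)² − (y − 68.1)² with x = -34.912, y = -29.699, so z ≈ 29.399 ≈ 29.4 km.

29.4 km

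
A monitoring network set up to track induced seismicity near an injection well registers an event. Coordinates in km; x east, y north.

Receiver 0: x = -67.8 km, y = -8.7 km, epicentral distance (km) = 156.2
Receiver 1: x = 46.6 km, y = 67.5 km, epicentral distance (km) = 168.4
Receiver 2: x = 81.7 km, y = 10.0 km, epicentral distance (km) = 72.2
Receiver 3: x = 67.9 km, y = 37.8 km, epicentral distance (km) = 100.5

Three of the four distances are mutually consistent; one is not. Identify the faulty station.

Solve using three stations at a time. Using Receiver 0, Receiver 2, Receiver 3 (subtract circle equations pairwise → linear system) gives (x, y) ≈ (78.9, -61.9).
Distances from that point to each station vs reported:
  Receiver 0: calculated 156.1 vs reported 156.2 → residual 0.1 km
  Receiver 1: calculated 133.4 vs reported 168.4 → residual 35.0 km
  Receiver 2: calculated 72.0 vs reported 72.2 → residual 0.2 km
  Receiver 3: calculated 100.4 vs reported 100.5 → residual 0.1 km
Receiver 0, Receiver 2, Receiver 3 are mutually consistent (residuals ≈ 0); Receiver 1 is off by 35.0 km.

Receiver 1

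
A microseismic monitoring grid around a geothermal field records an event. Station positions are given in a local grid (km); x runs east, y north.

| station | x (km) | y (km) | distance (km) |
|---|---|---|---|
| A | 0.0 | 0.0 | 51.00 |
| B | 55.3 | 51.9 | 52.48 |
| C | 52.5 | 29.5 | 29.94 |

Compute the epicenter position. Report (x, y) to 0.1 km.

(51.0, -0.4)

Circle about each station: x² + y² = 51.00²; (x − 55.3)² + (y − 51.9)² = 52.48²; (x − 52.5)² + (y − 29.5)² = 29.94².
Subtracting the A equation from the B and C equations removes the quadratic terms:
110.6 x + 103.8 y = 5598.55
105.0 x + 59.0 y = 5331.10
Solving the 2×2 system: x ≈ 51.0, y ≈ -0.4 km.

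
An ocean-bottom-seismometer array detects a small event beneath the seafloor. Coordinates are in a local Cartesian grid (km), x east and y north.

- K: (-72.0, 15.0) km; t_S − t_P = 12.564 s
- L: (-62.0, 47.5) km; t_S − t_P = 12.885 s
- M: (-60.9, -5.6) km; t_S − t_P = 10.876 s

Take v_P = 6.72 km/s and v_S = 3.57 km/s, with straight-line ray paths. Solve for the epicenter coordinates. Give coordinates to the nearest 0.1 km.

Distance from S−P lag: d = Δt · v_P v_S / (v_P − v_S) = Δt · (6.72·3.57)/(6.72−3.57) ≈ 7.6160·Δt.
So d_K = 95.69, d_L = 98.13, d_M = 82.83 km.
Circle about each station: (x + 72.0)² + (y − 15.0)² = 95.69²; (x + 62.0)² + (y − 47.5)² = 98.13²; (x + 60.9)² + (y + 5.6)² = 82.83².
Subtracting pairs of circle equations eliminates x²+y² and gives linear equations (the radical axes):
20.0 x + 65.0 y = 218.33
22.2 x − 41.2 y = 626.94
Solving the 2×2 system: x ≈ 21.9, y ≈ -3.4 km.

(21.9, -3.4)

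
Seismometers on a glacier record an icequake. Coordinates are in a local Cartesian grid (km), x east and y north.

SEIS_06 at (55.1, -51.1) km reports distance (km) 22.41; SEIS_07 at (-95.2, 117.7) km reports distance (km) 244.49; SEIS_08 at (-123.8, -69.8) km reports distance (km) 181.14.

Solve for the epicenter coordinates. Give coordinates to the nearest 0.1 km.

Circle about each station: (x − 55.1)² + (y + 51.1)² = 22.41²; (x + 95.2)² + (y − 117.7)² = 244.49²; (x + 123.8)² + (y + 69.8)² = 181.14².
Subtracting pairs of circle equations eliminates x²+y² and gives linear equations (the radical axes):
-300.6 x + 337.6 y = -42004.04
-357.8 x − 37.4 y = -17758.23
Solving the 2×2 system: x ≈ 57.3, y ≈ -73.4 km.

x ≈ 57.3 km, y ≈ -73.4 km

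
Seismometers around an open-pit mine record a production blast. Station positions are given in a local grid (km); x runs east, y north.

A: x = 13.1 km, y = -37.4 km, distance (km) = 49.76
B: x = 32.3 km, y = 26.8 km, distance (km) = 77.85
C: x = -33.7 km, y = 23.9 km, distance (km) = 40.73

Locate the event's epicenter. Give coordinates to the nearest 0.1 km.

(-32.2, -16.8)

Circle about each station: (x − 13.1)² + (y + 37.4)² = 49.76²; (x − 32.3)² + (y − 26.8)² = 77.85²; (x + 33.7)² + (y − 23.9)² = 40.73².
Subtracting pairs of circle equations eliminates x²+y² and gives linear equations (the radical axes):
38.4 x + 128.4 y = -3393.40
-93.6 x + 122.6 y = 953.65
Solving the 2×2 system: x ≈ -32.2, y ≈ -16.8 km.
Check against A (with the unrounded x, y): √((x − 13.1)²+(y + 37.4)²) = 49.76 ≈ 49.76 km. ✓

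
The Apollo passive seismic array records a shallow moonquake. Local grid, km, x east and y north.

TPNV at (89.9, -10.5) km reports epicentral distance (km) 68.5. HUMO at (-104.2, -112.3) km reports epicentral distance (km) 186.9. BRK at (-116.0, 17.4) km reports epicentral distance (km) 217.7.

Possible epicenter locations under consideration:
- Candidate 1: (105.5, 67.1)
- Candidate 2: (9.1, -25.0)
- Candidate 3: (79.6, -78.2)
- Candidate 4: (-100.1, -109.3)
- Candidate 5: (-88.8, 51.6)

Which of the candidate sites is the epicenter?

Candidate 3

For each candidate, compare |candidate − station| to the reported distance:
Candidate 1: residuals TPNV 10.7, HUMO 89.1, BRK 9.3 → max 89.1 km
Candidate 2: residuals TPNV 13.6, HUMO 43.9, BRK 85.6 → max 85.6 km
Candidate 3: residuals TPNV 0.0, HUMO 0.0, BRK 0.0 → max 0.0 km
Candidate 4: residuals TPNV 145.7, HUMO 181.8, BRK 90.0 → max 181.8 km
Candidate 5: residuals TPNV 120.7, HUMO 22.3, BRK 174.0 → max 174.0 km
Only Candidate 3 has all residuals ≈ 0.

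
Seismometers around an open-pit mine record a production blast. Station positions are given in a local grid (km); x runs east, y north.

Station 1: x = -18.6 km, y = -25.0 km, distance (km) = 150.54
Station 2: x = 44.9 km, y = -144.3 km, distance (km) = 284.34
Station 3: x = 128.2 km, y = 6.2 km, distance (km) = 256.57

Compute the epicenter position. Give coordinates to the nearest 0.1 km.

Circle about each station: (x + 18.6)² + (y + 25.0)² = 150.54²; (x − 44.9)² + (y + 144.3)² = 284.34²; (x − 128.2)² + (y − 6.2)² = 256.57².
Subtracting the Station 1 equation from the Station 2 and Station 3 equations removes the quadratic terms:
127.0 x − 238.6 y = -36319.40
293.6 x + 62.4 y = -27663.15
Solving the 2×2 system: x ≈ -113.7, y ≈ 91.7 km.

x ≈ -113.7 km, y ≈ 91.7 km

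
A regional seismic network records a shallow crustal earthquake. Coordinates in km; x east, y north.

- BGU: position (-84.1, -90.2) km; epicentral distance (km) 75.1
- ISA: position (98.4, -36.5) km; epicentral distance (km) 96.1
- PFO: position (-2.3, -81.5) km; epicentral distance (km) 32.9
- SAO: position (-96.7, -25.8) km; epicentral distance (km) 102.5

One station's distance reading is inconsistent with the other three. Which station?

BGU

Solve using three stations at a time. Using ISA, PFO, SAO (subtract circle equations pairwise → linear system) gives (x, y) ≈ (3.1, -49.1).
Distances from that point to each station vs reported:
  BGU: calculated 96.4 vs reported 75.1 → residual 21.3 km
  ISA: calculated 96.1 vs reported 96.1 → residual 0.0 km
  PFO: calculated 32.9 vs reported 32.9 → residual 0.0 km
  SAO: calculated 102.5 vs reported 102.5 → residual 0.0 km
ISA, PFO, SAO are mutually consistent (residuals ≈ 0); BGU is off by 21.3 km.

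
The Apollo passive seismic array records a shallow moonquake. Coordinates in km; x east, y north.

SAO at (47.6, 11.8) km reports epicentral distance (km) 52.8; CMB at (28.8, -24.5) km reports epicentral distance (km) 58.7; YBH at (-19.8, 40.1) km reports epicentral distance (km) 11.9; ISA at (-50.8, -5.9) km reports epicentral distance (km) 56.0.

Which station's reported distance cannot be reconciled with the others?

YBH

Solve using three stations at a time. Using SAO, CMB, ISA (subtract circle equations pairwise → linear system) gives (x, y) ≈ (-3.7, 24.4).
Distances from that point to each station vs reported:
  SAO: calculated 52.8 vs reported 52.8 → residual 0.0 km
  CMB: calculated 58.7 vs reported 58.7 → residual 0.0 km
  YBH: calculated 22.5 vs reported 11.9 → residual 10.6 km
  ISA: calculated 56.0 vs reported 56.0 → residual 0.0 km
SAO, CMB, ISA are mutually consistent (residuals ≈ 0); YBH is off by 10.6 km.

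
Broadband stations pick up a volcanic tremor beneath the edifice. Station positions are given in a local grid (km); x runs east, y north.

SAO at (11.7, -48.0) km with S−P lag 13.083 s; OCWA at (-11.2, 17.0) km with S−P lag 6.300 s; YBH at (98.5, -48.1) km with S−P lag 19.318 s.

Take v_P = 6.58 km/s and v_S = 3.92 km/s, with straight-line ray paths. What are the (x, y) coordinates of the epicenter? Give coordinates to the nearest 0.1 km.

-54.2 km east, 60.4 km north

Distance from S−P lag: d = Δt · v_P v_S / (v_P − v_S) = Δt · (6.58·3.92)/(6.58−3.92) ≈ 9.6968·Δt.
So d_SAO = 126.86, d_OCWA = 61.09, d_YBH = 187.32 km.
Circle about each station: (x − 11.7)² + (y + 48.0)² = 126.86²; (x + 11.2)² + (y − 17.0)² = 61.09²; (x − 98.5)² + (y + 48.1)² = 187.32².
Subtracting the SAO equation from the OCWA and YBH equations removes the quadratic terms:
-45.8 x + 130.0 y = 10335.02
173.6 x − 0.2 y = -9420.35
Solving the 2×2 system: x ≈ -54.2, y ≈ 60.4 km.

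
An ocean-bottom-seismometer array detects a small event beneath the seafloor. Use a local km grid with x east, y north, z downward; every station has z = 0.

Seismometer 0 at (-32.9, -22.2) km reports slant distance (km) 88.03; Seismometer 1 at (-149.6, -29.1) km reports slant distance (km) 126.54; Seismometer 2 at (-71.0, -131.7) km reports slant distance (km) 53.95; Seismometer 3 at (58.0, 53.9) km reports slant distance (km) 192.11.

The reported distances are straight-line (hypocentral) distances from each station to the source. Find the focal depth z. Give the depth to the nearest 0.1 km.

38.4 km

Each station gives a sphere (x−x_i)² + (y−y_i)² + z² = d_i² (stations at z=0).
Subtracting the Seismometer 0 sphere from Seismometer 1 and Seismometer 2: z² cancels, leaving linear equations in x and y:
-233.4 x − 13.8 y = 13388.63
-76.2 x − 219.0 y = 25649.32
Solving: x ≈ -51.498, y ≈ -99.202 km (keep extra digits for the depth step; rounded: -51.5, -99.2).
Then from the Seismometer 0 sphere: z² = 88.03² − (x + 32.9)² − (y + 22.2)² with x = -51.498, y = -99.202, so z ≈ 38.394 ≈ 38.4 km.
Check against Seismometer 3 (with the unrounded solution): distance 192.10 ≈ 192.11 km. ✓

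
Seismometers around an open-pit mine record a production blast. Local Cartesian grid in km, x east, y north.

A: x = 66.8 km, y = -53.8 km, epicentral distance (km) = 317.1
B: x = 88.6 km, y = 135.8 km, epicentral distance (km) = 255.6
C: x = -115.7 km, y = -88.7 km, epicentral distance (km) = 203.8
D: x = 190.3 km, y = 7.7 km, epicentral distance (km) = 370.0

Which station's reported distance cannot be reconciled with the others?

A

Solve using three stations at a time. Using B, C, D (subtract circle equations pairwise → linear system) gives (x, y) ≈ (-165.6, 108.9).
Distances from that point to each station vs reported:
  A: calculated 283.7 vs reported 317.1 → residual 33.4 km
  B: calculated 255.6 vs reported 255.6 → residual 0.0 km
  C: calculated 203.8 vs reported 203.8 → residual 0.0 km
  D: calculated 370.0 vs reported 370.0 → residual 0.0 km
B, C, D are mutually consistent (residuals ≈ 0); A is off by 33.4 km.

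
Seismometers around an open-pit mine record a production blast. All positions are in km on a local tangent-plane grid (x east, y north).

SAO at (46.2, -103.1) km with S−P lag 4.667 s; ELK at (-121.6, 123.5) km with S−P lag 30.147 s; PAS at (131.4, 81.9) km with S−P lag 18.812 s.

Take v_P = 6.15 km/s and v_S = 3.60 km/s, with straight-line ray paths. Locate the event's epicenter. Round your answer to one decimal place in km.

(60.0, -65.0)

Distance from S−P lag: d = Δt · v_P v_S / (v_P − v_S) = Δt · (6.15·3.60)/(6.15−3.60) ≈ 8.6824·Δt.
So d_SAO = 40.52, d_ELK = 261.75, d_PAS = 163.33 km.
Circle about each station: (x − 46.2)² + (y + 103.1)² = 40.52²; (x + 121.6)² + (y − 123.5)² = 261.75²; (x − 131.4)² + (y − 81.9)² = 163.33².
Subtracting pairs of circle equations eliminates x²+y² and gives linear equations (the radical axes):
-335.6 x + 453.2 y = -49596.43
170.4 x + 370.0 y = -13825.30
Solving the 2×2 system: x ≈ 60.0, y ≈ -65.0 km.
Check against SAO (with the unrounded x, y): √((x − 46.2)²+(y + 103.1)²) = 40.52 ≈ 40.52 km. ✓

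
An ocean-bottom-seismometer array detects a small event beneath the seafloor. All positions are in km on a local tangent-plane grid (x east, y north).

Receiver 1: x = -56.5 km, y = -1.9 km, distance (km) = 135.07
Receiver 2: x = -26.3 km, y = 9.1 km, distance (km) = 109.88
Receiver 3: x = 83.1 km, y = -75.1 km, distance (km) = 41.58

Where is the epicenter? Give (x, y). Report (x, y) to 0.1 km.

x ≈ 74.6 km, y ≈ -34.4 km

Circle about each station: (x + 56.5)² + (y + 1.9)² = 135.07²; (x + 26.3)² + (y − 9.1)² = 109.88²; (x − 83.1)² + (y + 75.1)² = 41.58².
Subtracting the Receiver 1 equation from the Receiver 2 and Receiver 3 equations removes the quadratic terms:
60.4 x + 22.0 y = 3748.93
279.2 x − 146.4 y = 25864.77
Solving the 2×2 system: x ≈ 74.6, y ≈ -34.4 km.
Check against Receiver 1 (with the unrounded x, y): √((x + 56.5)²+(y + 1.9)²) = 135.07 ≈ 135.07 km. ✓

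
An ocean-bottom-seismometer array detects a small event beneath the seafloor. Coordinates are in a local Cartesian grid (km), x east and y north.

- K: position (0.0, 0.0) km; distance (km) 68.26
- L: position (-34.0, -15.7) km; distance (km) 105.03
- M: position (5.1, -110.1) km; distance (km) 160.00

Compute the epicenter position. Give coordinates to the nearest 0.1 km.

53.5 km east, 42.4 km north

Circle about each station: x² + y² = 68.26²; (x + 34.0)² + (y + 15.7)² = 105.03²; (x − 5.1)² + (y + 110.1)² = 160.00².
Subtracting pairs of circle equations eliminates x²+y² and gives linear equations (the radical axes):
-68.0 x − 31.4 y = -4969.38
10.2 x − 220.2 y = -8792.55
Solving the 2×2 system: x ≈ 53.5, y ≈ 42.4 km.
Check against K (with the unrounded x, y): √(x²+y²) = 68.27 ≈ 68.26 km. ✓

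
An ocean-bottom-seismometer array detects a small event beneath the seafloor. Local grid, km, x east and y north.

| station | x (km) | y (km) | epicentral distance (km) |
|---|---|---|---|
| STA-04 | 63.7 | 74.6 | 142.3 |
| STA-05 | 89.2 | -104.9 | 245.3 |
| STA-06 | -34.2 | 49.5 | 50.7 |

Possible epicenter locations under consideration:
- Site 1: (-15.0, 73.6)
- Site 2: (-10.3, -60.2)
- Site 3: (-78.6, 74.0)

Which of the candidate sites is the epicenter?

For each candidate, compare |candidate − station| to the reported distance:
Site 1: residuals STA-04 63.6, STA-05 38.6, STA-06 19.9 → max 63.6 km
Site 2: residuals STA-04 11.5, STA-05 136.2, STA-06 61.6 → max 136.2 km
Site 3: residuals STA-04 0.0, STA-05 0.0, STA-06 0.0 → max 0.0 km
Only Site 3 has all residuals ≈ 0.

Site 3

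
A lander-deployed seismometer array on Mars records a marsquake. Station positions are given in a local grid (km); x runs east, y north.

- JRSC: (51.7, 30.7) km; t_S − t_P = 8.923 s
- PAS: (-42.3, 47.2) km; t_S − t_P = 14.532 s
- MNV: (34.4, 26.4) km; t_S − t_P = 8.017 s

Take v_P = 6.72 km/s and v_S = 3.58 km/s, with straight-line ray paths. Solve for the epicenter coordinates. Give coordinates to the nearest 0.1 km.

Distance from S−P lag: d = Δt · v_P v_S / (v_P − v_S) = Δt · (6.72·3.58)/(6.72−3.58) ≈ 7.6617·Δt.
So d_JRSC = 68.36, d_PAS = 111.34, d_MNV = 61.42 km.
Circle about each station: (x − 51.7)² + (y − 30.7)² = 68.36²; (x + 42.3)² + (y − 47.2)² = 111.34²; (x − 34.4)² + (y − 26.4)² = 61.42².
Subtracting pairs of circle equations eliminates x²+y² and gives linear equations (the radical axes):
-188.0 x + 33.0 y = -7321.76
-34.6 x − 8.6 y = -834.39
Solving the 2×2 system: x ≈ 32.8, y ≈ -35.0 km.
Check against JRSC (with the unrounded x, y): √((x − 51.7)²+(y − 30.7)²) = 68.33 ≈ 68.36 km. ✓

(32.8, -35.0)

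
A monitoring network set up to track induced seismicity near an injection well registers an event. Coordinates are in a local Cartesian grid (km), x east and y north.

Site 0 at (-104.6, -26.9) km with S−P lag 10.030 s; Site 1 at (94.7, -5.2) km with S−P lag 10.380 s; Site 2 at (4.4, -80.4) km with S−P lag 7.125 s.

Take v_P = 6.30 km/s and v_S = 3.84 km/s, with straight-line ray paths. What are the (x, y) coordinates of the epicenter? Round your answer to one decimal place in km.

x ≈ -7.2 km, y ≈ -11.3 km

Distance from S−P lag: d = Δt · v_P v_S / (v_P − v_S) = Δt · (6.30·3.84)/(6.30−3.84) ≈ 9.8341·Δt.
So d_Site 0 = 98.64, d_Site 1 = 102.08, d_Site 2 = 70.07 km.
Circle about each station: (x + 104.6)² + (y + 26.9)² = 98.64²; (x − 94.7)² + (y + 5.2)² = 102.08²; (x − 4.4)² + (y + 80.4)² = 70.07².
Subtracting pairs of circle equations eliminates x²+y² and gives linear equations (the radical axes):
398.6 x + 43.4 y = -3360.12
218.0 x − 107.0 y = -361.21
Solving the 2×2 system: x ≈ -7.2, y ≈ -11.3 km.
Check against Site 0 (with the unrounded x, y): √((x + 104.6)²+(y + 26.9)²) = 98.64 ≈ 98.64 km. ✓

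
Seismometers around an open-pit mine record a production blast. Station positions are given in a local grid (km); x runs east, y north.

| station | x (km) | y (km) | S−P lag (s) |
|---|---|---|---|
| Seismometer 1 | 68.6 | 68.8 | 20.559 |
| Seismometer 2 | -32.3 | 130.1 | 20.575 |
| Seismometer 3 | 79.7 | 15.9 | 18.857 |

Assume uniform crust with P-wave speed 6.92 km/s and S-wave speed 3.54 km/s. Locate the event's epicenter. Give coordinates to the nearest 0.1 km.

x ≈ -52.8 km, y ≈ -17.6 km

Distance from S−P lag: d = Δt · v_P v_S / (v_P − v_S) = Δt · (6.92·3.54)/(6.92−3.54) ≈ 7.2476·Δt.
So d_Seismometer 1 = 149.00, d_Seismometer 2 = 149.12, d_Seismometer 3 = 136.67 km.
Circle about each station: (x − 68.6)² + (y − 68.8)² = 149.00²; (x + 32.3)² + (y − 130.1)² = 149.12²; (x − 79.7)² + (y − 15.9)² = 136.67².
Subtracting pairs of circle equations eliminates x²+y² and gives linear equations (the radical axes):
-201.8 x + 122.6 y = 8494.13
22.2 x − 105.8 y = 687.81
Solving the 2×2 system: x ≈ -52.8, y ≈ -17.6 km.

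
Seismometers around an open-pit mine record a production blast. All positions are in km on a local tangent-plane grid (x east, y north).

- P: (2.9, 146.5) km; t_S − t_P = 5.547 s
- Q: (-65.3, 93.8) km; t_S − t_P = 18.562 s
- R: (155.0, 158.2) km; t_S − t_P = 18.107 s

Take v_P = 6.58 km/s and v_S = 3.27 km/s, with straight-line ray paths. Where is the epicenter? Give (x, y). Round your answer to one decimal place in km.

Distance from S−P lag: d = Δt · v_P v_S / (v_P − v_S) = Δt · (6.58·3.27)/(6.58−3.27) ≈ 6.5005·Δt.
So d_P = 36.06, d_Q = 120.66, d_R = 117.70 km.
Circle about each station: (x − 2.9)² + (y − 146.5)² = 36.06²; (x + 65.3)² + (y − 93.8)² = 120.66²; (x − 155.0)² + (y − 158.2)² = 117.70².
Subtracting the P equation from the Q and R equations removes the quadratic terms:
-136.4 x − 105.4 y = -21666.64
304.2 x + 23.4 y = 15028.61
Solving the 2×2 system: x ≈ 37.3, y ≈ 157.3 km.

x ≈ 37.3 km, y ≈ 157.3 km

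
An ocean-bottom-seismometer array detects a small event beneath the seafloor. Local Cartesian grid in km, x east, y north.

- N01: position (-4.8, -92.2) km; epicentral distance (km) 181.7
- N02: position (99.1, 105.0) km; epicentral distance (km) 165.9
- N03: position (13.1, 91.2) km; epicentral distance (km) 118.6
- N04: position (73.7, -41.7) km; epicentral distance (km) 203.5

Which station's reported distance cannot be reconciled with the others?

N02

Solve using three stations at a time. Using N01, N03, N04 (subtract circle equations pairwise → linear system) gives (x, y) ≈ (-101.7, 61.5).
Distances from that point to each station vs reported:
  N01: calculated 181.7 vs reported 181.7 → residual 0.0 km
  N02: calculated 205.4 vs reported 165.9 → residual 39.5 km
  N03: calculated 118.5 vs reported 118.6 → residual 0.1 km
  N04: calculated 203.5 vs reported 203.5 → residual 0.0 km
N01, N03, N04 are mutually consistent (residuals ≈ 0); N02 is off by 39.5 km.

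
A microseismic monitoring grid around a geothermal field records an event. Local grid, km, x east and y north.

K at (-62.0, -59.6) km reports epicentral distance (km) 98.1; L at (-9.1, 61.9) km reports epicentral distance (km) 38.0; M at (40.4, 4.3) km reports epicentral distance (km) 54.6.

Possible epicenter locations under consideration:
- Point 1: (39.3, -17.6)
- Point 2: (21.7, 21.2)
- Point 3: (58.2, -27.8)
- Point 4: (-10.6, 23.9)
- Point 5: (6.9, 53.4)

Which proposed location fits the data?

For each candidate, compare |candidate − station| to the reported distance:
Point 1: residuals K 11.6, L 55.1, M 32.7 → max 55.1 km
Point 2: residuals K 18.2, L 13.0, M 29.4 → max 29.4 km
Point 3: residuals K 26.2, L 74.1, M 17.9 → max 74.1 km
Point 4: residuals K 0.0, L 0.0, M 0.0 → max 0.0 km
Point 5: residuals K 34.2, L 19.9, M 4.8 → max 34.2 km
Only Point 4 has all residuals ≈ 0.

Point 4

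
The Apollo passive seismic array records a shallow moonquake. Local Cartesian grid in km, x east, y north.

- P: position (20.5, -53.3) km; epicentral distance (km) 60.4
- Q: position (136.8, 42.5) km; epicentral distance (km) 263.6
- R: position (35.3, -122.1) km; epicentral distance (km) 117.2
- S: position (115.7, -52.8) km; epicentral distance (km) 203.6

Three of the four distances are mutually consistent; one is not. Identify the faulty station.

Solve using three stations at a time. Using Q, R, S (subtract circle equations pairwise → linear system) gives (x, y) ≈ (-80.5, -106.4).
Distances from that point to each station vs reported:
  P: calculated 114.1 vs reported 60.4 → residual 53.7 km
  Q: calculated 263.4 vs reported 263.6 → residual 0.2 km
  R: calculated 116.8 vs reported 117.2 → residual 0.4 km
  S: calculated 203.4 vs reported 203.6 → residual 0.2 km
Q, R, S are mutually consistent (residuals ≈ 0); P is off by 53.7 km.

P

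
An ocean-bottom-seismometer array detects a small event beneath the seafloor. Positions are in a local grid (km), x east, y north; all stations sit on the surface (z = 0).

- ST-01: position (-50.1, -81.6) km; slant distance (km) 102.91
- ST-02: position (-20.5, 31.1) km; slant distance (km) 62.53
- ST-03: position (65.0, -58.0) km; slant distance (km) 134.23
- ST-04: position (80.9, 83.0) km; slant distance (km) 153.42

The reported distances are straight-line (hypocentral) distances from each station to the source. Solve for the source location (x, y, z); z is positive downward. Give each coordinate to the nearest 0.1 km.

Each station gives a sphere (x−x_i)² + (y−y_i)² + z² = d_i² (stations at z=0).
Subtracting the ST-01 sphere from ST-02 and ST-03: z² cancels, leaving linear equations in x and y:
59.2 x + 225.4 y = -1100.64
230.2 x + 47.2 y = -9006.79
Solving: x ≈ -40.295, y ≈ 5.700 km (keep extra digits for the depth step; rounded: -40.3, 5.7).
Then from the ST-01 sphere: z² = 102.91² − (x + 50.1)² − (y + 81.6)² with x = -40.295, y = 5.700, so z ≈ 53.601 ≈ 53.6 km.
Check against ST-04 (with the unrounded solution): distance 153.42 ≈ 153.42 km. ✓

x ≈ -40.3 km, y ≈ 5.7 km, depth ≈ 53.6 km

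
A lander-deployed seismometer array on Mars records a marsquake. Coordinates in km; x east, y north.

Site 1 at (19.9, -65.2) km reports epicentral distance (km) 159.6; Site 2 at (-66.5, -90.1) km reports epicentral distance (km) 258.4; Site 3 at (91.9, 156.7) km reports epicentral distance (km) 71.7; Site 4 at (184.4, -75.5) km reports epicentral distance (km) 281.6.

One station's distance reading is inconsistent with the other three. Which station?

Solve using three stations at a time. Using Site 2, Site 3, Site 4 (subtract circle equations pairwise → linear system) gives (x, y) ≈ (20.2, 153.3).
Distances from that point to each station vs reported:
  Site 1: calculated 218.5 vs reported 159.6 → residual 58.9 km
  Site 2: calculated 258.4 vs reported 258.4 → residual 0.0 km
  Site 3: calculated 71.7 vs reported 71.7 → residual 0.0 km
  Site 4: calculated 281.6 vs reported 281.6 → residual 0.0 km
Site 2, Site 3, Site 4 are mutually consistent (residuals ≈ 0); Site 1 is off by 58.9 km.

Site 1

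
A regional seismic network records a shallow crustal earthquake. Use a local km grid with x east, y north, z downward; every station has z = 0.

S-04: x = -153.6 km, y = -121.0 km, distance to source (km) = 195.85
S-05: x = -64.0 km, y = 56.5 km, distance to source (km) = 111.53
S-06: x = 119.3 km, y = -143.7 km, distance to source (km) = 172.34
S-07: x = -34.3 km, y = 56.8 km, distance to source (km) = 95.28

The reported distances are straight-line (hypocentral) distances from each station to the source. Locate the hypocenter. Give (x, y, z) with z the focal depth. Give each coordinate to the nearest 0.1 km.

x ≈ 8.2 km, y ≈ -18.3 km, depth ≈ 40.4 km

Each station gives a sphere (x−x_i)² + (y−y_i)² + z² = d_i² (stations at z=0).
Subtracting the S-04 sphere from S-05 and S-06: z² cancels, leaving linear equations in x and y:
179.2 x + 355.0 y = -5027.43
545.8 x − 45.4 y = 5304.37
Solving: x ≈ 8.196, y ≈ -18.299 km (keep extra digits for the depth step; rounded: 8.2, -18.3).
Then from the S-04 sphere: z² = 195.85² − (x + 153.6)² − (y + 121.0)² with x = 8.196, y = -18.299, so z ≈ 40.395 ≈ 40.4 km.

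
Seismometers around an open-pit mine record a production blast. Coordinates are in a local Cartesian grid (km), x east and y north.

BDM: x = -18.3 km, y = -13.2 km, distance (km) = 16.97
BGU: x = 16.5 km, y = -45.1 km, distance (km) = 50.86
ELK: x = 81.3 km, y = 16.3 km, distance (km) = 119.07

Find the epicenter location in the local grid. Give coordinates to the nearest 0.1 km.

Circle about each station: (x + 18.3)² + (y + 13.2)² = 16.97²; (x − 16.5)² + (y + 45.1)² = 50.86²; (x − 81.3)² + (y − 16.3)² = 119.07².
Subtracting pairs of circle equations eliminates x²+y² and gives linear equations (the radical axes):
69.6 x − 63.8 y = -501.63
199.2 x + 59.0 y = -7523.43
Solving the 2×2 system: x ≈ -30.3, y ≈ -25.2 km.
Check against BDM (with the unrounded x, y): √((x + 18.3)²+(y + 13.2)²) = 16.97 ≈ 16.97 km. ✓

(-30.3, -25.2)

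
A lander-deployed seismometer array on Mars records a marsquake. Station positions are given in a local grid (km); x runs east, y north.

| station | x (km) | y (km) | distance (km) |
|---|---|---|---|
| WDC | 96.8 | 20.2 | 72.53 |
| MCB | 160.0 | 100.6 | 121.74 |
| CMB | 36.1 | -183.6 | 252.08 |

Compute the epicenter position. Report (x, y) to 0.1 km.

Circle about each station: (x − 96.8)² + (y − 20.2)² = 72.53²; (x − 160.0)² + (y − 100.6)² = 121.74²; (x − 36.1)² + (y + 183.6)² = 252.08².
Subtracting pairs of circle equations eliminates x²+y² and gives linear equations (the radical axes):
126.4 x + 160.8 y = 16382.05
-121.4 x − 407.6 y = -33049.84
Solving the 2×2 system: x ≈ 42.6, y ≈ 68.4 km.
Check against WDC (with the unrounded x, y): √((x − 96.8)²+(y − 20.2)²) = 72.54 ≈ 72.53 km. ✓

x ≈ 42.6 km, y ≈ 68.4 km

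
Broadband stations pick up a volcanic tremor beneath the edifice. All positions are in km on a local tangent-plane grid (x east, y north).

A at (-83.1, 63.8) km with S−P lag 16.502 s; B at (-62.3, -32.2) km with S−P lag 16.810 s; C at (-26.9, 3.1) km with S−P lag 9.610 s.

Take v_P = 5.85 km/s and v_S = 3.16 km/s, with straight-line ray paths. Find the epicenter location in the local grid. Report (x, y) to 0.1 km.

(27.8, 40.1)

Distance from S−P lag: d = Δt · v_P v_S / (v_P − v_S) = Δt · (5.85·3.16)/(5.85−3.16) ≈ 6.8721·Δt.
So d_A = 113.40, d_B = 115.52, d_C = 66.04 km.
Circle about each station: (x + 83.1)² + (y − 63.8)² = 113.40²; (x + 62.3)² + (y + 32.2)² = 115.52²; (x + 26.9)² + (y − 3.1)² = 66.04².
Subtracting the A equation from the B and C equations removes the quadratic terms:
41.6 x − 192.0 y = -6543.23
112.4 x − 121.4 y = -1744.55
Solving the 2×2 system: x ≈ 27.8, y ≈ 40.1 km.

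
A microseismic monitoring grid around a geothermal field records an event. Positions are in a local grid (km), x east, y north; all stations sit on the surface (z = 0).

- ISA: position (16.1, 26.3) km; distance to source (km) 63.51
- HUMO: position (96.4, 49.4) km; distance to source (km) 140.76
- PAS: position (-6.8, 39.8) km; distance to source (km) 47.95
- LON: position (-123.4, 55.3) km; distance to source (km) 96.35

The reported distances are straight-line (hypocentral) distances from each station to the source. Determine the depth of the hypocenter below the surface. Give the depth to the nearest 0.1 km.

32.9 km

Each station gives a sphere (x−x_i)² + (y−y_i)² + z² = d_i² (stations at z=0).
Subtracting the ISA sphere from HUMO and PAS: z² cancels, leaving linear equations in x and y:
160.6 x + 46.2 y = -4997.44
-45.8 x + 27.0 y = 2413.70
Solving: x ≈ -38.196, y ≈ 24.605 km (keep extra digits for the depth step; rounded: -38.2, 24.6).
Then from the ISA sphere: z² = 63.51² − (x − 16.1)² − (y − 26.3)² with x = -38.196, y = 24.605, so z ≈ 32.903 ≈ 32.9 km.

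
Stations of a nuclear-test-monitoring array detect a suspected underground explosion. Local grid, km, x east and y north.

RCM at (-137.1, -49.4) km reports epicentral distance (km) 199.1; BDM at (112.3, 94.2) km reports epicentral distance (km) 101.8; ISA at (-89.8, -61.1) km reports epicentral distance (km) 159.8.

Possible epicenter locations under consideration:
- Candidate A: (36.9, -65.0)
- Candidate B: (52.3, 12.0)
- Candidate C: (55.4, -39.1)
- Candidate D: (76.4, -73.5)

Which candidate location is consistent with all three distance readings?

For each candidate, compare |candidate − station| to the reported distance:
Candidate A: residuals RCM 24.4, BDM 74.4, ISA 33.0 → max 74.4 km
Candidate B: residuals RCM 0.0, BDM 0.0, ISA 0.0 → max 0.0 km
Candidate C: residuals RCM 6.3, BDM 43.1, ISA 12.9 → max 43.1 km
Candidate D: residuals RCM 15.8, BDM 69.7, ISA 6.9 → max 69.7 km
Only Candidate B has all residuals ≈ 0.

Candidate B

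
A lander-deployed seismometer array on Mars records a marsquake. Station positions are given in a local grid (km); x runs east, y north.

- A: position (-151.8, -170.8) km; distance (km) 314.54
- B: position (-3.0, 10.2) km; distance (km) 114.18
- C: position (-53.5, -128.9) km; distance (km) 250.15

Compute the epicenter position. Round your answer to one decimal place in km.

Circle about each station: (x + 151.8)² + (y + 170.8)² = 314.54²; (x + 3.0)² + (y − 10.2)² = 114.18²; (x + 53.5)² + (y + 128.9)² = 250.15².
Subtracting the A equation from the B and C equations removes the quadratic terms:
297.6 x + 362.0 y = 33795.50
196.6 x + 83.8 y = 3621.97
Solving the 2×2 system: x ≈ -32.9, y ≈ 120.4 km.
Check against A (with the unrounded x, y): √((x + 151.8)²+(y + 170.8)²) = 314.54 ≈ 314.54 km. ✓

(-32.9, 120.4)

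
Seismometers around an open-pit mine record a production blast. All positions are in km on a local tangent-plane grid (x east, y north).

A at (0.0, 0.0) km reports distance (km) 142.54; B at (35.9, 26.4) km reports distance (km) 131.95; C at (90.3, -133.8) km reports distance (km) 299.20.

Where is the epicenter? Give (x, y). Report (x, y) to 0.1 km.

-33.7 km east, 138.5 km north

Circle about each station: x² + y² = 142.54²; (x − 35.9)² + (y − 26.4)² = 131.95²; (x − 90.3)² + (y + 133.8)² = 299.20².
Subtracting pairs of circle equations eliminates x²+y² and gives linear equations (the radical axes):
71.8 x + 52.8 y = 4892.62
180.6 x − 267.6 y = -43146.46
Solving the 2×2 system: x ≈ -33.7, y ≈ 138.5 km.
Check against A (with the unrounded x, y): √(x²+y²) = 142.53 ≈ 142.54 km. ✓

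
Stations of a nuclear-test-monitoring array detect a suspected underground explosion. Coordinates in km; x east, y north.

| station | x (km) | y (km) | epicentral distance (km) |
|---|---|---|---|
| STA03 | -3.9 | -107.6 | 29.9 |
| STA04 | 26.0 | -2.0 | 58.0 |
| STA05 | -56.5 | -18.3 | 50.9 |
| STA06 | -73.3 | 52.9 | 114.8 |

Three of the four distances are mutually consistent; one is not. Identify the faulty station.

STA03

Solve using three stations at a time. Using STA04, STA05, STA06 (subtract circle equations pairwise → linear system) gives (x, y) ≈ (-13.1, -44.8).
Distances from that point to each station vs reported:
  STA03: calculated 63.4 vs reported 29.9 → residual 33.5 km
  STA04: calculated 58.0 vs reported 58.0 → residual 0.0 km
  STA05: calculated 50.9 vs reported 50.9 → residual 0.0 km
  STA06: calculated 114.8 vs reported 114.8 → residual 0.0 km
STA04, STA05, STA06 are mutually consistent (residuals ≈ 0); STA03 is off by 33.5 km.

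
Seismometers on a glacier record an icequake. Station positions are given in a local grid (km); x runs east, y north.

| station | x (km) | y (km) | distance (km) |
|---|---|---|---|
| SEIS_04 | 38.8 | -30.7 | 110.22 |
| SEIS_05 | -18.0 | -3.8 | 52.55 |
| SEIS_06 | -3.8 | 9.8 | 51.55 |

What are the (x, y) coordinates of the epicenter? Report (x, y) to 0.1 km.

Circle about each station: (x − 38.8)² + (y + 30.7)² = 110.22²; (x + 18.0)² + (y + 3.8)² = 52.55²; (x + 3.8)² + (y − 9.8)² = 51.55².
Subtracting pairs of circle equations eliminates x²+y² and gives linear equations (the radical axes):
-113.6 x + 53.8 y = 7277.46
-85.2 x + 81.0 y = 7153.60
Solving the 2×2 system: x ≈ -44.3, y ≈ 41.7 km.
Check against SEIS_04 (with the unrounded x, y): √((x − 38.8)²+(y + 30.7)²) = 110.23 ≈ 110.22 km. ✓

-44.3 km east, 41.7 km north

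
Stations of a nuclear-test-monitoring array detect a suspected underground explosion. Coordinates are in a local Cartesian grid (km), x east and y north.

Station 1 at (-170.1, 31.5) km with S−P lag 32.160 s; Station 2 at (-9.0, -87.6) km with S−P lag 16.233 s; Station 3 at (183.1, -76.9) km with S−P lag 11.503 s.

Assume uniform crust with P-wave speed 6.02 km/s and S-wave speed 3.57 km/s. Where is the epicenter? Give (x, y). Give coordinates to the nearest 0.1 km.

Distance from S−P lag: d = Δt · v_P v_S / (v_P − v_S) = Δt · (6.02·3.57)/(6.02−3.57) ≈ 8.7720·Δt.
So d_Station 1 = 282.11, d_Station 2 = 142.40, d_Station 3 = 100.90 km.
Circle about each station: (x + 170.1)² + (y − 31.5)² = 282.11²; (x + 9.0)² + (y + 87.6)² = 142.40²; (x − 183.1)² + (y + 76.9)² = 100.90².
Subtracting the Station 1 equation from the Station 2 and Station 3 equations removes the quadratic terms:
322.2 x − 238.2 y = 37136.79
706.4 x − 216.8 y = 78918.20
Solving the 2×2 system: x ≈ 109.2, y ≈ -8.2 km.

(109.2, -8.2)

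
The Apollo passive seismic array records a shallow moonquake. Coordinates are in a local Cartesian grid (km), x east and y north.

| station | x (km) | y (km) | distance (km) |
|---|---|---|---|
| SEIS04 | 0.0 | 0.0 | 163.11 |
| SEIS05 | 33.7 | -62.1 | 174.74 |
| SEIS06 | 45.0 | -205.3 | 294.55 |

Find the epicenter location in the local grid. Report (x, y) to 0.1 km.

Circle about each station: x² + y² = 163.11²; (x − 33.7)² + (y + 62.1)² = 174.74²; (x − 45.0)² + (y + 205.3)² = 294.55².
Subtracting the SEIS04 equation from the SEIS05 and SEIS06 equations removes the quadratic terms:
67.4 x − 124.2 y = 1062.90
90.0 x − 410.6 y = -15981.74
Solving the 2×2 system: x ≈ 146.8, y ≈ 71.1 km.

(146.8, 71.1)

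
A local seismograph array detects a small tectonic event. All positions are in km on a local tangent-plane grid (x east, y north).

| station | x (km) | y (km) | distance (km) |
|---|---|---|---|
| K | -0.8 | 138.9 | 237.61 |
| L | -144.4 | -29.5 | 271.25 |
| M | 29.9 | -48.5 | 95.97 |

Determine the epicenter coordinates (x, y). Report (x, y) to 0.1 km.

Circle about each station: (x + 0.8)² + (y − 138.9)² = 237.61²; (x + 144.4)² + (y + 29.5)² = 271.25²; (x − 29.9)² + (y + 48.5)² = 95.97².
Subtracting the K equation from the L and M equations removes the quadratic terms:
-287.2 x − 336.8 y = -14690.29
61.4 x − 374.8 y = 31200.68
Solving the 2×2 system: x ≈ 124.8, y ≈ -62.8 km.

(124.8, -62.8)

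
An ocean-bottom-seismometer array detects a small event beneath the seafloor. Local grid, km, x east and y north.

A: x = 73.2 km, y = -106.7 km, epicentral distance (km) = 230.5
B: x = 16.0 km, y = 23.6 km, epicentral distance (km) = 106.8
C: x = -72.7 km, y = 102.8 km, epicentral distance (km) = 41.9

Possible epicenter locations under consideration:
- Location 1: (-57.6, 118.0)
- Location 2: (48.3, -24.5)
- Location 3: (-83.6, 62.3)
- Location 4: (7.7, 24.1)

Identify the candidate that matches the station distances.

For each candidate, compare |candidate − station| to the reported distance:
Location 1: residuals A 29.5, B 12.9, C 20.5 → max 29.5 km
Location 2: residuals A 144.6, B 48.9, C 133.7 → max 144.6 km
Location 3: residuals A 0.0, B 0.1, C 0.0 → max 0.1 km
Location 4: residuals A 84.2, B 98.5, C 70.6 → max 98.5 km
Only Location 3 has all residuals ≈ 0.

Location 3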